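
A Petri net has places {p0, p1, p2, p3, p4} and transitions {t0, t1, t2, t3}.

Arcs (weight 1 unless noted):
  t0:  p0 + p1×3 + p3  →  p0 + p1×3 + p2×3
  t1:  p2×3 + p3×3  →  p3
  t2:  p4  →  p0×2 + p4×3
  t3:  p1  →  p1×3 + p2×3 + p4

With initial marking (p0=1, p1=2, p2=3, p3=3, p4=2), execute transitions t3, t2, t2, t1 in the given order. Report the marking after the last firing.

(p0=5, p1=4, p2=3, p3=1, p4=7)

step 1: fire t3:  (p0=1, p1=2, p2=3, p3=3, p4=2) → (p0=1, p1=4, p2=6, p3=3, p4=3)
step 2: fire t2:  (p0=1, p1=4, p2=6, p3=3, p4=3) → (p0=3, p1=4, p2=6, p3=3, p4=5)
step 3: fire t2:  (p0=3, p1=4, p2=6, p3=3, p4=5) → (p0=5, p1=4, p2=6, p3=3, p4=7)
step 4: fire t1:  (p0=5, p1=4, p2=6, p3=3, p4=7) → (p0=5, p1=4, p2=3, p3=1, p4=7)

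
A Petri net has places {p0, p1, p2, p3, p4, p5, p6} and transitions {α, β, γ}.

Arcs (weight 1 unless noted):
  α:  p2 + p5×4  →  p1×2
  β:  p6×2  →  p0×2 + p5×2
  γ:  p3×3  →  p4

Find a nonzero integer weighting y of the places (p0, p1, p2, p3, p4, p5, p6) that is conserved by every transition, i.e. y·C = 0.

Incidence matrix C (rows=places, cols=transitions):
        α    β    γ
   p0   0    2    0
   p1   2    0    0
   p2  -1    0    0
   p3   0    0   -3
   p4   0    0    1
   p5  -4    2    0
   p6   0   -2    0

Candidate y = [0, 1, 2, 0, 0, 0, 0]; check y·C column-wise:
  col α: 1·2 + 2·-1 + 0·-4 = 0
  col β: 0·2 + 1·0 + 2·0 + 0·2 + 0·-2 = 0
  col γ: 1·0 + 2·0 + 0·-3 + 0·1 = 0

y = (p0:0, p1:1, p2:2, p3:0, p4:0, p5:0, p6:0)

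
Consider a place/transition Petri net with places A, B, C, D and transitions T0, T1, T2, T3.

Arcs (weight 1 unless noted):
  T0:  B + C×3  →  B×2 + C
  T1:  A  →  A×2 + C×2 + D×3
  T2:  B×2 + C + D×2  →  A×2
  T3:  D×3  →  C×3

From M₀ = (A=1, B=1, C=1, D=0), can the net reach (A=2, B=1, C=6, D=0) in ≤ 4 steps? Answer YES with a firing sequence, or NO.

step 1: fire T1:  (A=1, B=1, C=1, D=0) → (A=2, B=1, C=3, D=3)
step 2: fire T3:  (A=2, B=1, C=3, D=3) → (A=2, B=1, C=6, D=0)

YES — reachable via ⟨T1, T3⟩ (2 firings)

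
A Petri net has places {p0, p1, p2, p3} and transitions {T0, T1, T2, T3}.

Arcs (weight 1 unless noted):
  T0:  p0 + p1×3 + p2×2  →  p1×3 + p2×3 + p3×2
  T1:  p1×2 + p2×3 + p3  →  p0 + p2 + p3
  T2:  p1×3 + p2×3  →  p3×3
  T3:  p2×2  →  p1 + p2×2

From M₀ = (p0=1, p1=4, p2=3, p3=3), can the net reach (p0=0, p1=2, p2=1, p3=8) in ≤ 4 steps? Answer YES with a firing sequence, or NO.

YES — reachable via ⟨T0, T3, T2⟩ (3 firings)

step 1: fire T0:  (p0=1, p1=4, p2=3, p3=3) → (p0=0, p1=4, p2=4, p3=5)
step 2: fire T3:  (p0=0, p1=4, p2=4, p3=5) → (p0=0, p1=5, p2=4, p3=5)
step 3: fire T2:  (p0=0, p1=5, p2=4, p3=5) → (p0=0, p1=2, p2=1, p3=8)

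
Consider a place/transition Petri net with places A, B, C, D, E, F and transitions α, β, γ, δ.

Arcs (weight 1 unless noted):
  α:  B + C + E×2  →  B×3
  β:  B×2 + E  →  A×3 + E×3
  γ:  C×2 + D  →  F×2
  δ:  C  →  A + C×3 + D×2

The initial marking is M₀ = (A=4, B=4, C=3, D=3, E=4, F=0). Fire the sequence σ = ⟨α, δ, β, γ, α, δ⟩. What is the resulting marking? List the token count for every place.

(A=9, B=6, C=3, D=6, E=2, F=2)

step 1: fire α:  (A=4, B=4, C=3, D=3, E=4, F=0) → (A=4, B=6, C=2, D=3, E=2, F=0)
step 2: fire δ:  (A=4, B=6, C=2, D=3, E=2, F=0) → (A=5, B=6, C=4, D=5, E=2, F=0)
step 3: fire β:  (A=5, B=6, C=4, D=5, E=2, F=0) → (A=8, B=4, C=4, D=5, E=4, F=0)
step 4: fire γ:  (A=8, B=4, C=4, D=5, E=4, F=0) → (A=8, B=4, C=2, D=4, E=4, F=2)
step 5: fire α:  (A=8, B=4, C=2, D=4, E=4, F=2) → (A=8, B=6, C=1, D=4, E=2, F=2)
step 6: fire δ:  (A=8, B=6, C=1, D=4, E=2, F=2) → (A=9, B=6, C=3, D=6, E=2, F=2)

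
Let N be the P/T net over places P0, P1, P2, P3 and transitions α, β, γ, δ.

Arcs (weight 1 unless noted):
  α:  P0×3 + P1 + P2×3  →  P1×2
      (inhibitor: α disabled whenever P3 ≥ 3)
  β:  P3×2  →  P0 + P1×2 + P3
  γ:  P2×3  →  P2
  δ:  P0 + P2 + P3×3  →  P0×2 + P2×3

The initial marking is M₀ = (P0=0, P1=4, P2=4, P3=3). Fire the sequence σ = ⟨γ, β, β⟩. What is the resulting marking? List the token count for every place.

(P0=2, P1=8, P2=2, P3=1)

step 1: fire γ:  (P0=0, P1=4, P2=4, P3=3) → (P0=0, P1=4, P2=2, P3=3)
step 2: fire β:  (P0=0, P1=4, P2=2, P3=3) → (P0=1, P1=6, P2=2, P3=2)
step 3: fire β:  (P0=1, P1=6, P2=2, P3=2) → (P0=2, P1=8, P2=2, P3=1)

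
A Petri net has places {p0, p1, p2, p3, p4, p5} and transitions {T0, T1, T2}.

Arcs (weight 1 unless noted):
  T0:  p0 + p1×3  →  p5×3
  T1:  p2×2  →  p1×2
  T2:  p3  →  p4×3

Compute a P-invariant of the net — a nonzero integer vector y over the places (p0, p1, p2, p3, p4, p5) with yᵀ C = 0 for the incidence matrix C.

y = (p0:3, p1:-1, p2:-1, p3:0, p4:0, p5:0)

Incidence matrix C (rows=places, cols=transitions):
       T0   T1   T2
   p0  -1    0    0
   p1  -3    2    0
   p2   0   -2    0
   p3   0    0   -1
   p4   0    0    3
   p5   3    0    0

Candidate y = [3, -1, -1, 0, 0, 0]; check y·C column-wise:
  col T0: 3·-1 + -1·-3 + -1·0 + 0·3 = 0
  col T1: 3·0 + -1·2 + -1·-2 = 0
  col T2: 3·0 + -1·0 + -1·0 + 0·-1 + 0·3 = 0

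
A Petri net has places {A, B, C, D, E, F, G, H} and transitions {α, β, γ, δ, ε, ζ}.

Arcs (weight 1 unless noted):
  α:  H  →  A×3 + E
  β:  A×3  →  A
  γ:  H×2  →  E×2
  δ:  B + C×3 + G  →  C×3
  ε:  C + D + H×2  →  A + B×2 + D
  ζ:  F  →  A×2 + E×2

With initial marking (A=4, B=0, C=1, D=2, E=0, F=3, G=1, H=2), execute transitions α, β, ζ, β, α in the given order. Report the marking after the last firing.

(A=8, B=0, C=1, D=2, E=4, F=2, G=1, H=0)

step 1: fire α:  (A=4, B=0, C=1, D=2, E=0, F=3, G=1, H=2) → (A=7, B=0, C=1, D=2, E=1, F=3, G=1, H=1)
step 2: fire β:  (A=7, B=0, C=1, D=2, E=1, F=3, G=1, H=1) → (A=5, B=0, C=1, D=2, E=1, F=3, G=1, H=1)
step 3: fire ζ:  (A=5, B=0, C=1, D=2, E=1, F=3, G=1, H=1) → (A=7, B=0, C=1, D=2, E=3, F=2, G=1, H=1)
step 4: fire β:  (A=7, B=0, C=1, D=2, E=3, F=2, G=1, H=1) → (A=5, B=0, C=1, D=2, E=3, F=2, G=1, H=1)
step 5: fire α:  (A=5, B=0, C=1, D=2, E=3, F=2, G=1, H=1) → (A=8, B=0, C=1, D=2, E=4, F=2, G=1, H=0)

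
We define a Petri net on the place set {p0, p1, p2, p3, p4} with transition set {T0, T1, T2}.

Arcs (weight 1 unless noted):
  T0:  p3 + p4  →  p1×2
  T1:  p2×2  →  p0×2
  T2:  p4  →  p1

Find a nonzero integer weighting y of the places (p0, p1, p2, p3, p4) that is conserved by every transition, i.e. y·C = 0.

Incidence matrix C (rows=places, cols=transitions):
       T0   T1   T2
   p0   0    2    0
   p1   2    0    1
   p2   0   -2    0
   p3  -1    0    0
   p4  -1    0   -1

Candidate y = [1, 0, 1, 0, 0]; check y·C column-wise:
  col T0: 1·0 + 0·2 + 1·0 + 0·-1 + 0·-1 = 0
  col T1: 1·2 + 1·-2 = 0
  col T2: 1·0 + 0·1 + 1·0 + 0·-1 = 0

y = (p0:1, p1:0, p2:1, p3:0, p4:0)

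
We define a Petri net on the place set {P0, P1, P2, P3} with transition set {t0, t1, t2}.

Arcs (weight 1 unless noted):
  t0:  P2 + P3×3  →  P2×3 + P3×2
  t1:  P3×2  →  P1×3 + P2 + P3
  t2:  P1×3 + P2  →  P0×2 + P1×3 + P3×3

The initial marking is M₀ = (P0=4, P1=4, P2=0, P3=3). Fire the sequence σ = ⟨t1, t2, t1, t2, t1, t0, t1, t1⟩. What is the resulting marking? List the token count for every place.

(P0=8, P1=19, P2=5, P3=3)

step 1: fire t1:  (P0=4, P1=4, P2=0, P3=3) → (P0=4, P1=7, P2=1, P3=2)
step 2: fire t2:  (P0=4, P1=7, P2=1, P3=2) → (P0=6, P1=7, P2=0, P3=5)
step 3: fire t1:  (P0=6, P1=7, P2=0, P3=5) → (P0=6, P1=10, P2=1, P3=4)
step 4: fire t2:  (P0=6, P1=10, P2=1, P3=4) → (P0=8, P1=10, P2=0, P3=7)
step 5: fire t1:  (P0=8, P1=10, P2=0, P3=7) → (P0=8, P1=13, P2=1, P3=6)
step 6: fire t0:  (P0=8, P1=13, P2=1, P3=6) → (P0=8, P1=13, P2=3, P3=5)
step 7: fire t1:  (P0=8, P1=13, P2=3, P3=5) → (P0=8, P1=16, P2=4, P3=4)
step 8: fire t1:  (P0=8, P1=16, P2=4, P3=4) → (P0=8, P1=19, P2=5, P3=3)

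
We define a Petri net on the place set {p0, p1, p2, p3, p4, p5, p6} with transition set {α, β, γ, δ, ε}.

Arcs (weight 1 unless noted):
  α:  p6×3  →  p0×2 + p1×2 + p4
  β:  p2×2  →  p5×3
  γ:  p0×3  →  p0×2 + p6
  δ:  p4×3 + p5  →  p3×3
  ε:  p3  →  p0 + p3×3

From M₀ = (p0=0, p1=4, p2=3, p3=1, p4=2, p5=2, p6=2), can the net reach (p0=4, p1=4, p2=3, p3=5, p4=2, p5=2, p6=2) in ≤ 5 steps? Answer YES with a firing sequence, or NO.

depth 0: 1 marking
depth 1: 3 markings reached so far
depth 2: 5 markings reached so far
depth 3: 7 markings reached so far
depth 4: 10 markings reached so far
depth 5: 15 markings reached so far
target is not among the 15 markings reachable within 5 steps

NO — not reachable within 5 firings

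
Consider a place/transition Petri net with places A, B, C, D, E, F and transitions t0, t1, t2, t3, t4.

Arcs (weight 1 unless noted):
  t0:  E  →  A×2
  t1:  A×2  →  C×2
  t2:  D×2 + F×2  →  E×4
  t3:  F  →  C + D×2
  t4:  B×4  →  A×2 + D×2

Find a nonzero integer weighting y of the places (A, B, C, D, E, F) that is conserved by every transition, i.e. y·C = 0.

Incidence matrix C (rows=places, cols=transitions):
       t0   t1   t2   t3   t4
    A   2   -2    0    0    2
    B   0    0    0    0   -4
    C   0    2    0    1    0
    D   0    0   -2    2    2
    E  -1    0    4    0    0
    F   0    0   -2   -1    0

Candidate y = [1, 1, 1, 1, 2, 3]; check y·C column-wise:
  col t0: 1·2 + 1·0 + 1·0 + 1·0 + 2·-1 + 3·0 = 0
  col t1: 1·-2 + 1·0 + 1·2 + 1·0 + 2·0 + 3·0 = 0
  col t2: 1·0 + 1·0 + 1·0 + 1·-2 + 2·4 + 3·-2 = 0
  col t3: 1·0 + 1·0 + 1·1 + 1·2 + 2·0 + 3·-1 = 0
  col t4: 1·2 + 1·-4 + 1·0 + 1·2 + 2·0 + 3·0 = 0

y = (A:1, B:1, C:1, D:1, E:2, F:3)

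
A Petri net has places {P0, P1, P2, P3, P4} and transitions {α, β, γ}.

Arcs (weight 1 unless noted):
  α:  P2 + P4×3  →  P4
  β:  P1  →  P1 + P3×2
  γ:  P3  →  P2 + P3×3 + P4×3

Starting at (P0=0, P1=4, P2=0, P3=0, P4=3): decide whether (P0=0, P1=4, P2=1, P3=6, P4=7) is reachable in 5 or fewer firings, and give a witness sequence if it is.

step 1: fire β:  (P0=0, P1=4, P2=0, P3=0, P4=3) → (P0=0, P1=4, P2=0, P3=2, P4=3)
step 2: fire γ:  (P0=0, P1=4, P2=0, P3=2, P4=3) → (P0=0, P1=4, P2=1, P3=4, P4=6)
step 3: fire α:  (P0=0, P1=4, P2=1, P3=4, P4=6) → (P0=0, P1=4, P2=0, P3=4, P4=4)
step 4: fire γ:  (P0=0, P1=4, P2=0, P3=4, P4=4) → (P0=0, P1=4, P2=1, P3=6, P4=7)

YES — reachable via ⟨β, γ, α, γ⟩ (4 firings)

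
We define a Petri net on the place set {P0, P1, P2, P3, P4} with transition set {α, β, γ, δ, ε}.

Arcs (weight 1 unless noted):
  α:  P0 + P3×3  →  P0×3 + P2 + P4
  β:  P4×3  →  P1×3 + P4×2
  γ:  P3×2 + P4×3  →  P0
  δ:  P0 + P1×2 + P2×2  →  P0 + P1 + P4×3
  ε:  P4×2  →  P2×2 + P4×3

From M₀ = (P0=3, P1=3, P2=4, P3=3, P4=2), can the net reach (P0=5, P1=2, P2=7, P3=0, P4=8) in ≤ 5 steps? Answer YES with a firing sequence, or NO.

YES — reachable via ⟨α, δ, ε, ε⟩ (4 firings)

step 1: fire α:  (P0=3, P1=3, P2=4, P3=3, P4=2) → (P0=5, P1=3, P2=5, P3=0, P4=3)
step 2: fire δ:  (P0=5, P1=3, P2=5, P3=0, P4=3) → (P0=5, P1=2, P2=3, P3=0, P4=6)
step 3: fire ε:  (P0=5, P1=2, P2=3, P3=0, P4=6) → (P0=5, P1=2, P2=5, P3=0, P4=7)
step 4: fire ε:  (P0=5, P1=2, P2=5, P3=0, P4=7) → (P0=5, P1=2, P2=7, P3=0, P4=8)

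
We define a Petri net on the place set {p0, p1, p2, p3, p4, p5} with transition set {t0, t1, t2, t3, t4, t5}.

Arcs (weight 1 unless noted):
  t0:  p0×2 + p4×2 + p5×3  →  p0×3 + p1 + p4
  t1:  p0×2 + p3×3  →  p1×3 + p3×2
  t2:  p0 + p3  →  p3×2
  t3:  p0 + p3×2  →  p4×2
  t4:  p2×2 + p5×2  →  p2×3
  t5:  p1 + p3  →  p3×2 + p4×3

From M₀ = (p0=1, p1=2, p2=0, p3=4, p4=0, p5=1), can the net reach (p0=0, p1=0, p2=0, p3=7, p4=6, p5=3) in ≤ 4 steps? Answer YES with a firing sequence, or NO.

depth 0: 1 marking
depth 1: 4 markings reached so far
depth 2: 7 markings reached so far
depth 3: 9 markings reached so far
depth 4: 9 markings reached so far
(frontier empty at depth 4; search complete)
target is not among the 9 markings reachable within 4 steps

NO — not reachable within 4 firings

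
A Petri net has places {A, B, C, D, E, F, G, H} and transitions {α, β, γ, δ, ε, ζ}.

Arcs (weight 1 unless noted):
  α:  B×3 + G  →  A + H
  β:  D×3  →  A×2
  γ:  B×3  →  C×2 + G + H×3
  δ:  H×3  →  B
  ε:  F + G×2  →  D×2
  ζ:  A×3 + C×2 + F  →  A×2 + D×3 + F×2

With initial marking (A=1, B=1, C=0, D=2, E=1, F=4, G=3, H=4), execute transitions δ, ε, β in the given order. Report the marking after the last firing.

step 1: fire δ:  (A=1, B=1, C=0, D=2, E=1, F=4, G=3, H=4) → (A=1, B=2, C=0, D=2, E=1, F=4, G=3, H=1)
step 2: fire ε:  (A=1, B=2, C=0, D=2, E=1, F=4, G=3, H=1) → (A=1, B=2, C=0, D=4, E=1, F=3, G=1, H=1)
step 3: fire β:  (A=1, B=2, C=0, D=4, E=1, F=3, G=1, H=1) → (A=3, B=2, C=0, D=1, E=1, F=3, G=1, H=1)

(A=3, B=2, C=0, D=1, E=1, F=3, G=1, H=1)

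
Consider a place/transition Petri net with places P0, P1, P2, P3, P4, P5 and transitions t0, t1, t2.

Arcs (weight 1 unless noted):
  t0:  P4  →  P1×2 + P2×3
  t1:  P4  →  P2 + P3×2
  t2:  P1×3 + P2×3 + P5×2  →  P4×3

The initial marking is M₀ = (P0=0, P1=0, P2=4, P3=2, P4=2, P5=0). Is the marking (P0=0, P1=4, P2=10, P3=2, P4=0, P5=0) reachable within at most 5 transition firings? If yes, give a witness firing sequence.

step 1: fire t0:  (P0=0, P1=0, P2=4, P3=2, P4=2, P5=0) → (P0=0, P1=2, P2=7, P3=2, P4=1, P5=0)
step 2: fire t0:  (P0=0, P1=2, P2=7, P3=2, P4=1, P5=0) → (P0=0, P1=4, P2=10, P3=2, P4=0, P5=0)

YES — reachable via ⟨t0, t0⟩ (2 firings)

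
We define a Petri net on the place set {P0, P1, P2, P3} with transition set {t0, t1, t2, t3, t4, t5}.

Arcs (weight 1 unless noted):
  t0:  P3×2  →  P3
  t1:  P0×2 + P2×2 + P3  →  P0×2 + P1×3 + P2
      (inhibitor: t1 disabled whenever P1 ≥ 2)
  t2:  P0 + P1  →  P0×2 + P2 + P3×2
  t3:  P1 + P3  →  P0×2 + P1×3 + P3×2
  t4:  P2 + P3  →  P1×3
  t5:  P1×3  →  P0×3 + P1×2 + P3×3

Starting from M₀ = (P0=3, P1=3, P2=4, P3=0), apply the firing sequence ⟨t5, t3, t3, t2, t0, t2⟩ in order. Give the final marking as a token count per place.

(P0=12, P1=4, P2=6, P3=8)

step 1: fire t5:  (P0=3, P1=3, P2=4, P3=0) → (P0=6, P1=2, P2=4, P3=3)
step 2: fire t3:  (P0=6, P1=2, P2=4, P3=3) → (P0=8, P1=4, P2=4, P3=4)
step 3: fire t3:  (P0=8, P1=4, P2=4, P3=4) → (P0=10, P1=6, P2=4, P3=5)
step 4: fire t2:  (P0=10, P1=6, P2=4, P3=5) → (P0=11, P1=5, P2=5, P3=7)
step 5: fire t0:  (P0=11, P1=5, P2=5, P3=7) → (P0=11, P1=5, P2=5, P3=6)
step 6: fire t2:  (P0=11, P1=5, P2=5, P3=6) → (P0=12, P1=4, P2=6, P3=8)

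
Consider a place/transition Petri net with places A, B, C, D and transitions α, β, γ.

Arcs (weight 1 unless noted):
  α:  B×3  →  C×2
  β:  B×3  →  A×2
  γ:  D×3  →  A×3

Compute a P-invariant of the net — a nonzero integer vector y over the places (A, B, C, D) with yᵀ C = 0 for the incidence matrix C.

y = (A:3, B:2, C:3, D:3)

Incidence matrix C (rows=places, cols=transitions):
        α    β    γ
    A   0    2    3
    B  -3   -3    0
    C   2    0    0
    D   0    0   -3

Candidate y = [3, 2, 3, 3]; check y·C column-wise:
  col α: 3·0 + 2·-3 + 3·2 + 3·0 = 0
  col β: 3·2 + 2·-3 + 3·0 + 3·0 = 0
  col γ: 3·3 + 2·0 + 3·0 + 3·-3 = 0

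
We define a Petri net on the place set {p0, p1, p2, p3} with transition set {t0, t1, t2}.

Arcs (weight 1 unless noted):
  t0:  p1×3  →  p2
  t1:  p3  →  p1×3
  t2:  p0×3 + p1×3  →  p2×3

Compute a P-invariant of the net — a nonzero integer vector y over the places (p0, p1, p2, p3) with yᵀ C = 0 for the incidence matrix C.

y = (p0:2, p1:1, p2:3, p3:3)

Incidence matrix C (rows=places, cols=transitions):
       t0   t1   t2
   p0   0    0   -3
   p1  -3    3   -3
   p2   1    0    3
   p3   0   -1    0

Candidate y = [2, 1, 3, 3]; check y·C column-wise:
  col t0: 2·0 + 1·-3 + 3·1 + 3·0 = 0
  col t1: 2·0 + 1·3 + 3·0 + 3·-1 = 0
  col t2: 2·-3 + 1·-3 + 3·3 + 3·0 = 0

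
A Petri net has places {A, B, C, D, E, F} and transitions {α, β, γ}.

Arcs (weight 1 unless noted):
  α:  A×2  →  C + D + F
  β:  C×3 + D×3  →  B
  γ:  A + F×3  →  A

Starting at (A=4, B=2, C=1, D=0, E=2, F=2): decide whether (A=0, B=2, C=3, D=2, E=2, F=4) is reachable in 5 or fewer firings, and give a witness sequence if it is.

step 1: fire α:  (A=4, B=2, C=1, D=0, E=2, F=2) → (A=2, B=2, C=2, D=1, E=2, F=3)
step 2: fire α:  (A=2, B=2, C=2, D=1, E=2, F=3) → (A=0, B=2, C=3, D=2, E=2, F=4)

YES — reachable via ⟨α, α⟩ (2 firings)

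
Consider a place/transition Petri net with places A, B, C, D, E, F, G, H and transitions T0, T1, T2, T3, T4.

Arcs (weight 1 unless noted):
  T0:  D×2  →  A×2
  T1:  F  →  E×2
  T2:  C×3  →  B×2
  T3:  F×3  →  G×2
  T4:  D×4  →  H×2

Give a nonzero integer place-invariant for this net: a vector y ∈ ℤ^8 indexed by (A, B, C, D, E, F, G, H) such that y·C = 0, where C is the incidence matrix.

Incidence matrix C (rows=places, cols=transitions):
       T0   T1   T2   T3   T4
    A   2    0    0    0    0
    B   0    0    2    0    0
    C   0    0   -3    0    0
    D  -2    0    0    0   -4
    E   0    2    0    0    0
    F   0   -1    0   -3    0
    G   0    0    0    2    0
    H   0    0    0    0    2

Candidate y = [0, 3, 2, 0, 0, 0, 0, 0]; check y·C column-wise:
  col T0: 0·2 + 3·0 + 2·0 + 0·-2 = 0
  col T1: 3·0 + 2·0 + 0·2 + 0·-1 = 0
  col T2: 3·2 + 2·-3 = 0
  col T3: 3·0 + 2·0 + 0·-3 + 0·2 = 0
  col T4: 3·0 + 2·0 + 0·-4 + 0·2 = 0

y = (A:0, B:3, C:2, D:0, E:0, F:0, G:0, H:0)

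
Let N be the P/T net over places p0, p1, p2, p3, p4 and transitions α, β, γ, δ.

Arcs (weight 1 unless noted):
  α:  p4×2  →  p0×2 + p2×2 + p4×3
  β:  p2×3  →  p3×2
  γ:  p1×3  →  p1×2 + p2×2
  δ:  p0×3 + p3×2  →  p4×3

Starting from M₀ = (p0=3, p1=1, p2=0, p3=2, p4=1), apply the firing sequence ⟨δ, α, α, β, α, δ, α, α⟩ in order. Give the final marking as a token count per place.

step 1: fire δ:  (p0=3, p1=1, p2=0, p3=2, p4=1) → (p0=0, p1=1, p2=0, p3=0, p4=4)
step 2: fire α:  (p0=0, p1=1, p2=0, p3=0, p4=4) → (p0=2, p1=1, p2=2, p3=0, p4=5)
step 3: fire α:  (p0=2, p1=1, p2=2, p3=0, p4=5) → (p0=4, p1=1, p2=4, p3=0, p4=6)
step 4: fire β:  (p0=4, p1=1, p2=4, p3=0, p4=6) → (p0=4, p1=1, p2=1, p3=2, p4=6)
step 5: fire α:  (p0=4, p1=1, p2=1, p3=2, p4=6) → (p0=6, p1=1, p2=3, p3=2, p4=7)
step 6: fire δ:  (p0=6, p1=1, p2=3, p3=2, p4=7) → (p0=3, p1=1, p2=3, p3=0, p4=10)
step 7: fire α:  (p0=3, p1=1, p2=3, p3=0, p4=10) → (p0=5, p1=1, p2=5, p3=0, p4=11)
step 8: fire α:  (p0=5, p1=1, p2=5, p3=0, p4=11) → (p0=7, p1=1, p2=7, p3=0, p4=12)

(p0=7, p1=1, p2=7, p3=0, p4=12)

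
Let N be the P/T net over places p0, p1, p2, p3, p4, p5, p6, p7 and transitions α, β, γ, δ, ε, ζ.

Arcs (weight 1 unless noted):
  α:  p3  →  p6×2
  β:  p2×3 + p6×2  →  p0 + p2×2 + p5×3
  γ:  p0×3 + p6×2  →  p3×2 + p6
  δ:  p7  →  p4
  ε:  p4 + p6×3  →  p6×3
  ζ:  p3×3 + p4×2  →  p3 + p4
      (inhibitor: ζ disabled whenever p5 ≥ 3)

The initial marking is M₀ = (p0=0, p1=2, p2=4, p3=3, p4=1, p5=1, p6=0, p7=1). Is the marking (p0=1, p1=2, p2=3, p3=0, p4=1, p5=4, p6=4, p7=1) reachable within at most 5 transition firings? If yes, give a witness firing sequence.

step 1: fire α:  (p0=0, p1=2, p2=4, p3=3, p4=1, p5=1, p6=0, p7=1) → (p0=0, p1=2, p2=4, p3=2, p4=1, p5=1, p6=2, p7=1)
step 2: fire α:  (p0=0, p1=2, p2=4, p3=2, p4=1, p5=1, p6=2, p7=1) → (p0=0, p1=2, p2=4, p3=1, p4=1, p5=1, p6=4, p7=1)
step 3: fire α:  (p0=0, p1=2, p2=4, p3=1, p4=1, p5=1, p6=4, p7=1) → (p0=0, p1=2, p2=4, p3=0, p4=1, p5=1, p6=6, p7=1)
step 4: fire β:  (p0=0, p1=2, p2=4, p3=0, p4=1, p5=1, p6=6, p7=1) → (p0=1, p1=2, p2=3, p3=0, p4=1, p5=4, p6=4, p7=1)

YES — reachable via ⟨α, α, α, β⟩ (4 firings)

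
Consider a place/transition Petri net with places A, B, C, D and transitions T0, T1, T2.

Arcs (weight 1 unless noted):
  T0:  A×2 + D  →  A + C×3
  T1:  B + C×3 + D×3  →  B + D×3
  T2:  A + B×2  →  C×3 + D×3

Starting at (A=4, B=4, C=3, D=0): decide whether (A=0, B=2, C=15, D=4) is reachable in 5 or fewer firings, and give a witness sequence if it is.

NO — not reachable within 5 firings

depth 0: 1 marking
depth 1: 2 markings reached so far
depth 2: 5 markings reached so far
depth 3: 10 markings reached so far
depth 4: 15 markings reached so far
depth 5: 18 markings reached so far
target is not among the 18 markings reachable within 5 steps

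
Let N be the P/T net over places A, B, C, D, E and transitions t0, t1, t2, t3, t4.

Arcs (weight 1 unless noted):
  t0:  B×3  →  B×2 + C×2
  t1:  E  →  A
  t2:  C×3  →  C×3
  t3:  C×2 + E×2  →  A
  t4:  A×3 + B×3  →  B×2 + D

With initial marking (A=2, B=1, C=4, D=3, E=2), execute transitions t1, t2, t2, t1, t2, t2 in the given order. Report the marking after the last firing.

(A=4, B=1, C=4, D=3, E=0)

step 1: fire t1:  (A=2, B=1, C=4, D=3, E=2) → (A=3, B=1, C=4, D=3, E=1)
step 2: fire t2:  (A=3, B=1, C=4, D=3, E=1) → (A=3, B=1, C=4, D=3, E=1)
step 3: fire t2:  (A=3, B=1, C=4, D=3, E=1) → (A=3, B=1, C=4, D=3, E=1)
step 4: fire t1:  (A=3, B=1, C=4, D=3, E=1) → (A=4, B=1, C=4, D=3, E=0)
step 5: fire t2:  (A=4, B=1, C=4, D=3, E=0) → (A=4, B=1, C=4, D=3, E=0)
step 6: fire t2:  (A=4, B=1, C=4, D=3, E=0) → (A=4, B=1, C=4, D=3, E=0)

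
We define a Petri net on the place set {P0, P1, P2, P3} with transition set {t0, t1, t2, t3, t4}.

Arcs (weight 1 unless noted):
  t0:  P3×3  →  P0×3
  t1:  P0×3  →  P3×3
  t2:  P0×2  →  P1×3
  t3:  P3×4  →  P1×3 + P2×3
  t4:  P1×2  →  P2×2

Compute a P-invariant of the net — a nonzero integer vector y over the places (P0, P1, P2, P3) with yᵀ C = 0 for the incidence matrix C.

Incidence matrix C (rows=places, cols=transitions):
       t0   t1   t2   t3   t4
   P0   3   -3   -2    0    0
   P1   0    0    3    3   -2
   P2   0    0    0    3    2
   P3  -3    3    0   -4    0

Candidate y = [3, 2, 2, 3]; check y·C column-wise:
  col t0: 3·3 + 2·0 + 2·0 + 3·-3 = 0
  col t1: 3·-3 + 2·0 + 2·0 + 3·3 = 0
  col t2: 3·-2 + 2·3 + 2·0 + 3·0 = 0
  col t3: 3·0 + 2·3 + 2·3 + 3·-4 = 0
  col t4: 3·0 + 2·-2 + 2·2 + 3·0 = 0

y = (P0:3, P1:2, P2:2, P3:3)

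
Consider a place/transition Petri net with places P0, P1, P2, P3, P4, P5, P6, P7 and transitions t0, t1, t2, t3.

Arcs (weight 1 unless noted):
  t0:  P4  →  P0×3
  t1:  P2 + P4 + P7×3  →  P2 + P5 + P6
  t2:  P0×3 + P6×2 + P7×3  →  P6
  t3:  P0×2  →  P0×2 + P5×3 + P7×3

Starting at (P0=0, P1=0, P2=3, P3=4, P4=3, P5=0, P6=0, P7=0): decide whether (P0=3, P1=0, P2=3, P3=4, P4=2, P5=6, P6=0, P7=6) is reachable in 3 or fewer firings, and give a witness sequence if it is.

YES — reachable via ⟨t0, t3, t3⟩ (3 firings)

step 1: fire t0:  (P0=0, P1=0, P2=3, P3=4, P4=3, P5=0, P6=0, P7=0) → (P0=3, P1=0, P2=3, P3=4, P4=2, P5=0, P6=0, P7=0)
step 2: fire t3:  (P0=3, P1=0, P2=3, P3=4, P4=2, P5=0, P6=0, P7=0) → (P0=3, P1=0, P2=3, P3=4, P4=2, P5=3, P6=0, P7=3)
step 3: fire t3:  (P0=3, P1=0, P2=3, P3=4, P4=2, P5=3, P6=0, P7=3) → (P0=3, P1=0, P2=3, P3=4, P4=2, P5=6, P6=0, P7=6)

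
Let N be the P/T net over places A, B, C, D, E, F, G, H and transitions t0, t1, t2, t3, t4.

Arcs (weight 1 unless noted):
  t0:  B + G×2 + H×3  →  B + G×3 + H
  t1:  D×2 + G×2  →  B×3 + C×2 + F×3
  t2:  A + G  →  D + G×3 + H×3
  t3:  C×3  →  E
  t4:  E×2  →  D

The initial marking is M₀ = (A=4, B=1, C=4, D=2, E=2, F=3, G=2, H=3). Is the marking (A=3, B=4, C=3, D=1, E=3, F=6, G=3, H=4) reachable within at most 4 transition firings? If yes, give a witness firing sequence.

step 1: fire t0:  (A=4, B=1, C=4, D=2, E=2, F=3, G=2, H=3) → (A=4, B=1, C=4, D=2, E=2, F=3, G=3, H=1)
step 2: fire t1:  (A=4, B=1, C=4, D=2, E=2, F=3, G=3, H=1) → (A=4, B=4, C=6, D=0, E=2, F=6, G=1, H=1)
step 3: fire t2:  (A=4, B=4, C=6, D=0, E=2, F=6, G=1, H=1) → (A=3, B=4, C=6, D=1, E=2, F=6, G=3, H=4)
step 4: fire t3:  (A=3, B=4, C=6, D=1, E=2, F=6, G=3, H=4) → (A=3, B=4, C=3, D=1, E=3, F=6, G=3, H=4)

YES — reachable via ⟨t0, t1, t2, t3⟩ (4 firings)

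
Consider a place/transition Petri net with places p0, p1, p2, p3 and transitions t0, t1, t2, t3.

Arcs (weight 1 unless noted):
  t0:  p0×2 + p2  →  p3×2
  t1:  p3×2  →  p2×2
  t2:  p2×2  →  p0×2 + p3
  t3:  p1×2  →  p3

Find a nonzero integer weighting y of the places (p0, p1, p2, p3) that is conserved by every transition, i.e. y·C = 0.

y = (p0:1, p1:1, p2:2, p3:2)

Incidence matrix C (rows=places, cols=transitions):
       t0   t1   t2   t3
   p0  -2    0    2    0
   p1   0    0    0   -2
   p2  -1    2   -2    0
   p3   2   -2    1    1

Candidate y = [1, 1, 2, 2]; check y·C column-wise:
  col t0: 1·-2 + 1·0 + 2·-1 + 2·2 = 0
  col t1: 1·0 + 1·0 + 2·2 + 2·-2 = 0
  col t2: 1·2 + 1·0 + 2·-2 + 2·1 = 0
  col t3: 1·0 + 1·-2 + 2·0 + 2·1 = 0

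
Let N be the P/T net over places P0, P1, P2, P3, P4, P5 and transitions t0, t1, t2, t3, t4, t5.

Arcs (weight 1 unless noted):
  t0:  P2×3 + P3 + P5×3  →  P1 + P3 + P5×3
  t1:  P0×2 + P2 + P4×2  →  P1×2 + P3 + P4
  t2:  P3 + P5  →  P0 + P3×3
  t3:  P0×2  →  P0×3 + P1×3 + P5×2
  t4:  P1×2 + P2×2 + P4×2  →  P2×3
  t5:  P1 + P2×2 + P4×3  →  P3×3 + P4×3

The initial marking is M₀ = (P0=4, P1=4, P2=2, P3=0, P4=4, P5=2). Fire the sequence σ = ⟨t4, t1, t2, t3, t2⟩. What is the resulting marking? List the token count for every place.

(P0=5, P1=7, P2=2, P3=5, P4=1, P5=2)

step 1: fire t4:  (P0=4, P1=4, P2=2, P3=0, P4=4, P5=2) → (P0=4, P1=2, P2=3, P3=0, P4=2, P5=2)
step 2: fire t1:  (P0=4, P1=2, P2=3, P3=0, P4=2, P5=2) → (P0=2, P1=4, P2=2, P3=1, P4=1, P5=2)
step 3: fire t2:  (P0=2, P1=4, P2=2, P3=1, P4=1, P5=2) → (P0=3, P1=4, P2=2, P3=3, P4=1, P5=1)
step 4: fire t3:  (P0=3, P1=4, P2=2, P3=3, P4=1, P5=1) → (P0=4, P1=7, P2=2, P3=3, P4=1, P5=3)
step 5: fire t2:  (P0=4, P1=7, P2=2, P3=3, P4=1, P5=3) → (P0=5, P1=7, P2=2, P3=5, P4=1, P5=2)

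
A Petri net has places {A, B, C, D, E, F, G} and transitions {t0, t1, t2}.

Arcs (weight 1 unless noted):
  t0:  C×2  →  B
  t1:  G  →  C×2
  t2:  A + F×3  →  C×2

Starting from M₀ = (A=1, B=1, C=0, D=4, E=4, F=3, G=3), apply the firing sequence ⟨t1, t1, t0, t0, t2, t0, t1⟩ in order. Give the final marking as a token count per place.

(A=0, B=4, C=2, D=4, E=4, F=0, G=0)

step 1: fire t1:  (A=1, B=1, C=0, D=4, E=4, F=3, G=3) → (A=1, B=1, C=2, D=4, E=4, F=3, G=2)
step 2: fire t1:  (A=1, B=1, C=2, D=4, E=4, F=3, G=2) → (A=1, B=1, C=4, D=4, E=4, F=3, G=1)
step 3: fire t0:  (A=1, B=1, C=4, D=4, E=4, F=3, G=1) → (A=1, B=2, C=2, D=4, E=4, F=3, G=1)
step 4: fire t0:  (A=1, B=2, C=2, D=4, E=4, F=3, G=1) → (A=1, B=3, C=0, D=4, E=4, F=3, G=1)
step 5: fire t2:  (A=1, B=3, C=0, D=4, E=4, F=3, G=1) → (A=0, B=3, C=2, D=4, E=4, F=0, G=1)
step 6: fire t0:  (A=0, B=3, C=2, D=4, E=4, F=0, G=1) → (A=0, B=4, C=0, D=4, E=4, F=0, G=1)
step 7: fire t1:  (A=0, B=4, C=0, D=4, E=4, F=0, G=1) → (A=0, B=4, C=2, D=4, E=4, F=0, G=0)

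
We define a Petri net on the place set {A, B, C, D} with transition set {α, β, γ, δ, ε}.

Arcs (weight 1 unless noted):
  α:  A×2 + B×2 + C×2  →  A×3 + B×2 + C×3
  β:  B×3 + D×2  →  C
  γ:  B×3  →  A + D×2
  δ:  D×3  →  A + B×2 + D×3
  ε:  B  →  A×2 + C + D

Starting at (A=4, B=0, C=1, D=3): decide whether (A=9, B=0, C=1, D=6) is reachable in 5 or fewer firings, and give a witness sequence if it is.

depth 0: 1 marking
depth 1: 2 markings reached so far
depth 2: 4 markings reached so far
depth 3: 9 markings reached so far
depth 4: 17 markings reached so far
depth 5: 33 markings reached so far
target is not among the 33 markings reachable within 5 steps

NO — not reachable within 5 firings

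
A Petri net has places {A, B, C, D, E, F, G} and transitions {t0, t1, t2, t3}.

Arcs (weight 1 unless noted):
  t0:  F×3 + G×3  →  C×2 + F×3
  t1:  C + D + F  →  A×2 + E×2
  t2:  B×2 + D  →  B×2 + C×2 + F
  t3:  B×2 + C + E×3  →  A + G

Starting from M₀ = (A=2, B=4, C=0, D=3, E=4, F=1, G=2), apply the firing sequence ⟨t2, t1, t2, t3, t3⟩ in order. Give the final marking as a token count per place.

(A=6, B=0, C=1, D=0, E=0, F=2, G=4)

step 1: fire t2:  (A=2, B=4, C=0, D=3, E=4, F=1, G=2) → (A=2, B=4, C=2, D=2, E=4, F=2, G=2)
step 2: fire t1:  (A=2, B=4, C=2, D=2, E=4, F=2, G=2) → (A=4, B=4, C=1, D=1, E=6, F=1, G=2)
step 3: fire t2:  (A=4, B=4, C=1, D=1, E=6, F=1, G=2) → (A=4, B=4, C=3, D=0, E=6, F=2, G=2)
step 4: fire t3:  (A=4, B=4, C=3, D=0, E=6, F=2, G=2) → (A=5, B=2, C=2, D=0, E=3, F=2, G=3)
step 5: fire t3:  (A=5, B=2, C=2, D=0, E=3, F=2, G=3) → (A=6, B=0, C=1, D=0, E=0, F=2, G=4)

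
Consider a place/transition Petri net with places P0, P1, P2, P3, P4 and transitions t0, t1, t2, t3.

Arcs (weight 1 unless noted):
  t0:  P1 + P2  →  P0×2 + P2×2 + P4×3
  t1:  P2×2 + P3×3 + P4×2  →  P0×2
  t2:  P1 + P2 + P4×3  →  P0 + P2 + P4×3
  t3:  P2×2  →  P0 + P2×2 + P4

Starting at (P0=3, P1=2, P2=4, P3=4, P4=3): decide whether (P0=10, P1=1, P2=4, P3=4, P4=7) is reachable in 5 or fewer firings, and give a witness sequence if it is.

NO — not reachable within 5 firings

depth 0: 1 marking
depth 1: 5 markings reached so far
depth 2: 14 markings reached so far
depth 3: 26 markings reached so far
depth 4: 38 markings reached so far
depth 5: 50 markings reached so far
target is not among the 50 markings reachable within 5 steps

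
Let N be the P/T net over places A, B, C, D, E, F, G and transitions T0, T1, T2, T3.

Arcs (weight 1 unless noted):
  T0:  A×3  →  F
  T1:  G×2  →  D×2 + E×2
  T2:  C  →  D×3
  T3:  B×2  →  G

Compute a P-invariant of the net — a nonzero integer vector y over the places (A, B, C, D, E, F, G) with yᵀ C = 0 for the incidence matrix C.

Incidence matrix C (rows=places, cols=transitions):
       T0   T1   T2   T3
    A  -3    0    0    0
    B   0    0    0   -2
    C   0    0   -1    0
    D   0    2    3    0
    E   0    2    0    0
    F   1    0    0    0
    G   0   -2    0    1

Candidate y = [0, 0, 3, 1, -1, 0, 0]; check y·C column-wise:
  col T0: 0·-3 + 3·0 + 1·0 + -1·0 + 0·1 = 0
  col T1: 3·0 + 1·2 + -1·2 + 0·-2 = 0
  col T2: 3·-1 + 1·3 + -1·0 = 0
  col T3: 0·-2 + 3·0 + 1·0 + -1·0 + 0·1 = 0

y = (A:0, B:0, C:3, D:1, E:-1, F:0, G:0)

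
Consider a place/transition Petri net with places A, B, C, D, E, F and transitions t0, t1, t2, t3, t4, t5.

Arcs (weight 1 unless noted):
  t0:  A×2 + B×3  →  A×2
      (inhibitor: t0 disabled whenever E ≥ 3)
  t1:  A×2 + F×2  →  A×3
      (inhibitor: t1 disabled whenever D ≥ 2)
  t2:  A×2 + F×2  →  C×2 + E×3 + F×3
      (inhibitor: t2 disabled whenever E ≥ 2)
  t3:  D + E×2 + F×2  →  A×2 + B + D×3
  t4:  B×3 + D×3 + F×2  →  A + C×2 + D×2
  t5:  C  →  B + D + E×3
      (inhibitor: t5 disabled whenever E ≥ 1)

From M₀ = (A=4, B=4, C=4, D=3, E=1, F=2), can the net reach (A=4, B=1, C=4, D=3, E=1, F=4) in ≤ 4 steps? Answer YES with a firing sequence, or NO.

NO — not reachable within 4 firings

depth 0: 1 marking
depth 1: 4 markings reached so far
depth 2: 7 markings reached so far
depth 3: 8 markings reached so far
depth 4: 8 markings reached so far
(frontier empty at depth 4; search complete)
target is not among the 8 markings reachable within 4 steps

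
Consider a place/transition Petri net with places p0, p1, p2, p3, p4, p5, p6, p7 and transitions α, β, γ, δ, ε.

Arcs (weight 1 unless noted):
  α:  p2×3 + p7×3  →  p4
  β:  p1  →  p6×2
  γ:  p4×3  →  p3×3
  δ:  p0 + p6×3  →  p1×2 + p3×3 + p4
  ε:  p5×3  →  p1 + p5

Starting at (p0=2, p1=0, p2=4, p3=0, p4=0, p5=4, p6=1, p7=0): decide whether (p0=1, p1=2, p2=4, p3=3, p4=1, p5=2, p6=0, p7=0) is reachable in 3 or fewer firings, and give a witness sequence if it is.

step 1: fire ε:  (p0=2, p1=0, p2=4, p3=0, p4=0, p5=4, p6=1, p7=0) → (p0=2, p1=1, p2=4, p3=0, p4=0, p5=2, p6=1, p7=0)
step 2: fire β:  (p0=2, p1=1, p2=4, p3=0, p4=0, p5=2, p6=1, p7=0) → (p0=2, p1=0, p2=4, p3=0, p4=0, p5=2, p6=3, p7=0)
step 3: fire δ:  (p0=2, p1=0, p2=4, p3=0, p4=0, p5=2, p6=3, p7=0) → (p0=1, p1=2, p2=4, p3=3, p4=1, p5=2, p6=0, p7=0)

YES — reachable via ⟨ε, β, δ⟩ (3 firings)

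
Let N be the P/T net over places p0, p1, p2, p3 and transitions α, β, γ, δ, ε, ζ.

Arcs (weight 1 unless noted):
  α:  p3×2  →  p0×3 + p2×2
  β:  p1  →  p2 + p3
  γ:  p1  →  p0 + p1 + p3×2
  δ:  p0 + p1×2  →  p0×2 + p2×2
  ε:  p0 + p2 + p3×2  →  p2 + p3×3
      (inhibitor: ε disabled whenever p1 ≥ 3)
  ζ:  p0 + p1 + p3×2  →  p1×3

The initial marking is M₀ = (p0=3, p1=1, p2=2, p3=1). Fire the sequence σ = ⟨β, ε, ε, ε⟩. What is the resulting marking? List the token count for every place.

(p0=0, p1=0, p2=3, p3=5)

step 1: fire β:  (p0=3, p1=1, p2=2, p3=1) → (p0=3, p1=0, p2=3, p3=2)
step 2: fire ε:  (p0=3, p1=0, p2=3, p3=2) → (p0=2, p1=0, p2=3, p3=3)
step 3: fire ε:  (p0=2, p1=0, p2=3, p3=3) → (p0=1, p1=0, p2=3, p3=4)
step 4: fire ε:  (p0=1, p1=0, p2=3, p3=4) → (p0=0, p1=0, p2=3, p3=5)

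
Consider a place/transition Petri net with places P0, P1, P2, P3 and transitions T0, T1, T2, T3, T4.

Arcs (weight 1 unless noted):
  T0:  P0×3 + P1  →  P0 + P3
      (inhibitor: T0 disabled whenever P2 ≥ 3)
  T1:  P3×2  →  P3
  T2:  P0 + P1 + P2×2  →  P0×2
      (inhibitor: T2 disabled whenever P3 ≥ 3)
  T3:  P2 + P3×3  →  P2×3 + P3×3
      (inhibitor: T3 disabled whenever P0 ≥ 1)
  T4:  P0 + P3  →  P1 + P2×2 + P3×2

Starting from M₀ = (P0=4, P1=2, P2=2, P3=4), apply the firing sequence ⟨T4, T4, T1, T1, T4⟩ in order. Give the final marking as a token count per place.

(P0=1, P1=5, P2=8, P3=5)

step 1: fire T4:  (P0=4, P1=2, P2=2, P3=4) → (P0=3, P1=3, P2=4, P3=5)
step 2: fire T4:  (P0=3, P1=3, P2=4, P3=5) → (P0=2, P1=4, P2=6, P3=6)
step 3: fire T1:  (P0=2, P1=4, P2=6, P3=6) → (P0=2, P1=4, P2=6, P3=5)
step 4: fire T1:  (P0=2, P1=4, P2=6, P3=5) → (P0=2, P1=4, P2=6, P3=4)
step 5: fire T4:  (P0=2, P1=4, P2=6, P3=4) → (P0=1, P1=5, P2=8, P3=5)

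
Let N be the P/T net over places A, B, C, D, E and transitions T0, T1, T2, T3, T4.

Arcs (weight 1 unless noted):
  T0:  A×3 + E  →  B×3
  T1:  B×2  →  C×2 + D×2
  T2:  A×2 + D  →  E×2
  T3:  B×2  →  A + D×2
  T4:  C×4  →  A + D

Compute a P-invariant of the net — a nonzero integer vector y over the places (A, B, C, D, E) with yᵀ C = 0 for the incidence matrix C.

y = (A:2, B:3, C:1, D:2, E:3)

Incidence matrix C (rows=places, cols=transitions):
       T0   T1   T2   T3   T4
    A  -3    0   -2    1    1
    B   3   -2    0   -2    0
    C   0    2    0    0   -4
    D   0    2   -1    2    1
    E  -1    0    2    0    0

Candidate y = [2, 3, 1, 2, 3]; check y·C column-wise:
  col T0: 2·-3 + 3·3 + 1·0 + 2·0 + 3·-1 = 0
  col T1: 2·0 + 3·-2 + 1·2 + 2·2 + 3·0 = 0
  col T2: 2·-2 + 3·0 + 1·0 + 2·-1 + 3·2 = 0
  col T3: 2·1 + 3·-2 + 1·0 + 2·2 + 3·0 = 0
  col T4: 2·1 + 3·0 + 1·-4 + 2·1 + 3·0 = 0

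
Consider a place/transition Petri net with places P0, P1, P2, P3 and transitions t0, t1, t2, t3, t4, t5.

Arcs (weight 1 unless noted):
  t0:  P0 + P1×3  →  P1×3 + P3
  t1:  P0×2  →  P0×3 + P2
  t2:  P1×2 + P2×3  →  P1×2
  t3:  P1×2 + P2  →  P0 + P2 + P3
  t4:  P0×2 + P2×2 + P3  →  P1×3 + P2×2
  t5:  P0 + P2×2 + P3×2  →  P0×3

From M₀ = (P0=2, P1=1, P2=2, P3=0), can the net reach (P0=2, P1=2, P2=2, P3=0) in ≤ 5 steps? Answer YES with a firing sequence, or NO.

depth 0: 1 marking
depth 1: 2 markings reached so far
depth 2: 3 markings reached so far
depth 3: 4 markings reached so far
depth 4: 5 markings reached so far
depth 5: 6 markings reached so far
target is not among the 6 markings reachable within 5 steps

NO — not reachable within 5 firings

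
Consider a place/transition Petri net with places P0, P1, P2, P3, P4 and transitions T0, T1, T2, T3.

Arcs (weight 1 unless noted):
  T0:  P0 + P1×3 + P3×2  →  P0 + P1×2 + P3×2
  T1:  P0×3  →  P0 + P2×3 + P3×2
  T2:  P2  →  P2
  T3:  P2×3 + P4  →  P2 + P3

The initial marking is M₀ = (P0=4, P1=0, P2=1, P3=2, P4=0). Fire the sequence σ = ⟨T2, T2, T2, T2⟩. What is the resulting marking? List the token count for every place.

(P0=4, P1=0, P2=1, P3=2, P4=0)

step 1: fire T2:  (P0=4, P1=0, P2=1, P3=2, P4=0) → (P0=4, P1=0, P2=1, P3=2, P4=0)
step 2: fire T2:  (P0=4, P1=0, P2=1, P3=2, P4=0) → (P0=4, P1=0, P2=1, P3=2, P4=0)
step 3: fire T2:  (P0=4, P1=0, P2=1, P3=2, P4=0) → (P0=4, P1=0, P2=1, P3=2, P4=0)
step 4: fire T2:  (P0=4, P1=0, P2=1, P3=2, P4=0) → (P0=4, P1=0, P2=1, P3=2, P4=0)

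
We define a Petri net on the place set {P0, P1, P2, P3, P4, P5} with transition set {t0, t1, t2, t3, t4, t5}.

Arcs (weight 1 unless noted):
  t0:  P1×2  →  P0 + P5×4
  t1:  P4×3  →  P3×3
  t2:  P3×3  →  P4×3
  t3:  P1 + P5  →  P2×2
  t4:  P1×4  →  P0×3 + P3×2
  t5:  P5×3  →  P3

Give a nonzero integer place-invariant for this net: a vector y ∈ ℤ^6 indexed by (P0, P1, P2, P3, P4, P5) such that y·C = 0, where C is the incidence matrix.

Incidence matrix C (rows=places, cols=transitions):
       t0   t1   t2   t3   t4   t5
   P0   1    0    0    0    3    0
   P1  -2    0    0   -1   -4    0
   P2   0    0    0    2    0    0
   P3   0    3   -3    0    2    1
   P4   0   -3    3    0    0    0
   P5   4    0    0   -1    0   -3

Candidate y = [2, 3, 2, 3, 3, 1]; check y·C column-wise:
  col t0: 2·1 + 3·-2 + 2·0 + 3·0 + 3·0 + 1·4 = 0
  col t1: 2·0 + 3·0 + 2·0 + 3·3 + 3·-3 + 1·0 = 0
  col t2: 2·0 + 3·0 + 2·0 + 3·-3 + 3·3 + 1·0 = 0
  col t3: 2·0 + 3·-1 + 2·2 + 3·0 + 3·0 + 1·-1 = 0
  col t4: 2·3 + 3·-4 + 2·0 + 3·2 + 3·0 + 1·0 = 0
  col t5: 2·0 + 3·0 + 2·0 + 3·1 + 3·0 + 1·-3 = 0

y = (P0:2, P1:3, P2:2, P3:3, P4:3, P5:1)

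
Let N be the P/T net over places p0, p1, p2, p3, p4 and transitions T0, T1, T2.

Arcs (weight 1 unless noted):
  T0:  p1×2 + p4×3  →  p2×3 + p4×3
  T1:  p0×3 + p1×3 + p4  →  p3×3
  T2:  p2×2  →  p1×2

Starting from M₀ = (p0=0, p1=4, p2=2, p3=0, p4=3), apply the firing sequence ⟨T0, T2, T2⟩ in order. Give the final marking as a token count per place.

(p0=0, p1=6, p2=1, p3=0, p4=3)

step 1: fire T0:  (p0=0, p1=4, p2=2, p3=0, p4=3) → (p0=0, p1=2, p2=5, p3=0, p4=3)
step 2: fire T2:  (p0=0, p1=2, p2=5, p3=0, p4=3) → (p0=0, p1=4, p2=3, p3=0, p4=3)
step 3: fire T2:  (p0=0, p1=4, p2=3, p3=0, p4=3) → (p0=0, p1=6, p2=1, p3=0, p4=3)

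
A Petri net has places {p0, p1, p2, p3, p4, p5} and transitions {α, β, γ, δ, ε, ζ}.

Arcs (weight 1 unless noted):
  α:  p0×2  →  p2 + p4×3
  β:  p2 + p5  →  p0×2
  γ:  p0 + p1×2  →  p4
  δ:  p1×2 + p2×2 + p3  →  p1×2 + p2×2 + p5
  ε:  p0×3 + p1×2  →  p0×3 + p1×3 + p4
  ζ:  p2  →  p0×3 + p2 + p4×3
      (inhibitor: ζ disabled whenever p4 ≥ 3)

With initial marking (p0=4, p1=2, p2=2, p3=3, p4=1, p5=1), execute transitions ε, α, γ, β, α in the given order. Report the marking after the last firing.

step 1: fire ε:  (p0=4, p1=2, p2=2, p3=3, p4=1, p5=1) → (p0=4, p1=3, p2=2, p3=3, p4=2, p5=1)
step 2: fire α:  (p0=4, p1=3, p2=2, p3=3, p4=2, p5=1) → (p0=2, p1=3, p2=3, p3=3, p4=5, p5=1)
step 3: fire γ:  (p0=2, p1=3, p2=3, p3=3, p4=5, p5=1) → (p0=1, p1=1, p2=3, p3=3, p4=6, p5=1)
step 4: fire β:  (p0=1, p1=1, p2=3, p3=3, p4=6, p5=1) → (p0=3, p1=1, p2=2, p3=3, p4=6, p5=0)
step 5: fire α:  (p0=3, p1=1, p2=2, p3=3, p4=6, p5=0) → (p0=1, p1=1, p2=3, p3=3, p4=9, p5=0)

(p0=1, p1=1, p2=3, p3=3, p4=9, p5=0)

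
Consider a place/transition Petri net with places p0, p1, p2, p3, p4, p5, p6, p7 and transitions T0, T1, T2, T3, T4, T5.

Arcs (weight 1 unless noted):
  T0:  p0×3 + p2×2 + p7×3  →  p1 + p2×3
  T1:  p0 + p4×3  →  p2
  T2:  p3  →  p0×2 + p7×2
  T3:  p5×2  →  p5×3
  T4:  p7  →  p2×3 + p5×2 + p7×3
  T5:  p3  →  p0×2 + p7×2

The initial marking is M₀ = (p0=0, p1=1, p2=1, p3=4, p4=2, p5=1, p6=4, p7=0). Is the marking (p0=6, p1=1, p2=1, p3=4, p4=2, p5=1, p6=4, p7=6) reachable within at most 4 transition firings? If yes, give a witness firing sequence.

NO — not reachable within 4 firings

depth 0: 1 marking
depth 1: 2 markings reached so far
depth 2: 4 markings reached so far
depth 3: 8 markings reached so far
depth 4: 16 markings reached so far
target is not among the 16 markings reachable within 4 steps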